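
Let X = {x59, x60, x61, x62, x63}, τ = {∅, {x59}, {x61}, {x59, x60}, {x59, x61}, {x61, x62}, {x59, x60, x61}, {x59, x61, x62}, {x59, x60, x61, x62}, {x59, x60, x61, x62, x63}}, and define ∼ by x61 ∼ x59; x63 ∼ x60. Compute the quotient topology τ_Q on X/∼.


X/∼ = {[x59=x61], [x60=x63], [x62]}; |τ_Q| = 4.

Equivalence classes: [x59=x61], [x60=x63], [x62].
Quotient map π: X → X/∼ sends x59 ↦ [x59=x61], x60 ↦ [x60=x63], x61 ↦ [x59=x61], x62 ↦ [x62], x63 ↦ [x60=x63].
For each subset V ⊆ X/∼, compute π^{-1}(V) ⊆ X and check whether π^{-1}(V) ∈ τ. V is open in τ_Q iff π^{-1}(V) ∈ τ.
  V = {}: π^{-1}(V) = ∅ ∈ τ ✓.
  V = {[x59=x61]}: π^{-1}(V) = {x59, x61} ∈ τ ✓.
  V = {[x60=x63]}: π^{-1}(V) = {x60, x63} ∉ τ ✗.
  V = {[x59=x61], [x60=x63]}: π^{-1}(V) = {x59, x60, x61, x63} ∉ τ ✗.
  V = {[x62]}: π^{-1}(V) = {x62} ∉ τ ✗.
  V = {[x59=x61], [x62]}: π^{-1}(V) = {x59, x61, x62} ∈ τ ✓.
  V = {[x60=x63], [x62]}: π^{-1}(V) = {x60, x62, x63} ∉ τ ✗.
  V = {[x59=x61], [x60=x63], [x62]}: π^{-1}(V) = {x59, x60, x61, x62, x63} ∈ τ ✓.
Open sets in the quotient: τ_Q = {{}, {[x59=x61]}, {[x59=x61], [x62]}, {[x59=x61], [x60=x63], [x62]}} (4 elements).


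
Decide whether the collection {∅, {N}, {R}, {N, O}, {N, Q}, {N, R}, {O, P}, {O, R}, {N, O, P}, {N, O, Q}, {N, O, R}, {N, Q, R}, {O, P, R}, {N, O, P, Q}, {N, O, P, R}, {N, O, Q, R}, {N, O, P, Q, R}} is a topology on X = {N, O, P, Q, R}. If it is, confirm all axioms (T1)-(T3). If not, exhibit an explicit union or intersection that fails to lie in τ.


τ is NOT a topology on X.

Axiom (T1): ∅ ∈ τ? Yes; X ∈ τ? Yes.
Axiom (T2/T3): check pairwise unions and intersections of members of τ.
Counterexample for (T3): {N, O} ∩ {O, P} = {O} ∉ τ. Therefore τ is NOT a topology.


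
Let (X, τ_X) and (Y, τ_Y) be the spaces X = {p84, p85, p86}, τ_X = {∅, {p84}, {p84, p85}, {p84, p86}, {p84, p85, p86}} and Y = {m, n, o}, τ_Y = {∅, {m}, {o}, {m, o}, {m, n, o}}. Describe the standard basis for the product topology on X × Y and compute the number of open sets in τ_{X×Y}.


Basis B = {∅ × ∅, {p84} × {m}, {p84} × {o}, {p84} × {m, o}, {p84, p85} × {m}, {p84, p86} × {m}, {p84, p85} × {o}, {p84, p86} × {o}, {p84} × {m, n, o}, {p84, p85, p86} × {m}, {p84, p85, p86} × {o}, {p84, p85} × {m, o}, {p84, p86} × {m, o}, {p84, p85} × {m, n, o}, {p84, p86} × {m, n, o}, {p84, p85, p86} × {m, o}, {p84, p85, p86} × {m, n, o}}; |τ_{X×Y}| = 50.

Enumerate products U × V with U ∈ τ_X, V ∈ τ_Y (deduplicated):
  ∅ × ∅ = {} (∅)
  {p84} × {m} = {(p84,m)}
  {p84} × {o} = {(p84,o)}
  {p84} × {m, o} = {(p84,m), (p84,o)}
  {p84, p85} × {m} = {(p84,m), (p85,m)}
  {p84, p86} × {m} = {(p84,m), (p86,m)}
  {p84, p85} × {o} = {(p84,o), (p85,o)}
  {p84, p86} × {o} = {(p84,o), (p86,o)}
  {p84} × {m, n, o} = {(p84,m), (p84,n), (p84,o)}
  {p84, p85, p86} × {m} = {(p84,m), (p85,m), (p86,m)}
  {p84, p85, p86} × {o} = {(p84,o), (p85,o), (p86,o)}
  {p84, p85} × {m, o} = {(p84,m), (p84,o), (p85,m), (p85,o)}
  {p84, p86} × {m, o} = {(p84,m), (p84,o), (p86,m), (p86,o)}
  {p84, p85} × {m, n, o} = {(p84,m), (p84,n), (p84,o), (p85,m), (p85,n), (p85,o)}
  {p84, p86} × {m, n, o} = {(p84,m), (p84,n), (p84,o), (p86,m), (p86,n), (p86,o)}
  {p84, p85, p86} × {m, o} = {(p84,m), (p84,o), (p85,m), (p85,o), (p86,m), (p86,o)}
  {p84, p85, p86} × {m, n, o} = {(p84,m), (p84,n), (p84,o), (p85,m), (p85,n), (p85,o), (p86,m), (p86,n), (p86,o)}
These 17 distinct sets form the basis B.
Close under arbitrary unions to get τ_{X×Y}; counting gives |τ_{X×Y}| = 50.


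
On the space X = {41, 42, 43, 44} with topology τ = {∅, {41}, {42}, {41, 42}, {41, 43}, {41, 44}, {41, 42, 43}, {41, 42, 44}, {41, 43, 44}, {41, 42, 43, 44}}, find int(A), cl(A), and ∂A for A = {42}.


int(A) = {42}, cl(A) = {42}, ∂A = ∅.

Closed sets in (X, τ) are complements of opens:
  closed(X, τ) = {∅, {42}, {43}, {44}, {42, 43}, {42, 44}, {43, 44}, {41, 43, 44}, {42, 43, 44}, {41, 42, 43, 44}}.
int(A) = ⋃ {U ∈ τ : U ⊆ A}. Opens contained in A: ∅, {42}.
Taking the union of these: int(A) = {42}.
cl(A) = ⋂ {C closed : A ⊆ C}. Closed sets containing A: {42}, {42, 43}, {42, 44}, {42, 43, 44}, {41, 42, 43, 44}.
Intersecting these: cl(A) = {42}.
∂A = cl(A) ∖ int(A) = {42} ∖ {42} = ∅.


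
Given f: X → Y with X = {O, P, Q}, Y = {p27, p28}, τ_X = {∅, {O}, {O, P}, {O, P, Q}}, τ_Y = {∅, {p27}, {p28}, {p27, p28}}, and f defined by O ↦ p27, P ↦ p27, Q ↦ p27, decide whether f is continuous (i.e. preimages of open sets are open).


f IS continuous.

Compute f^{-1}(U) for each U ∈ τ_Y:
  U = ∅: f^{-1}(U) = ∅ ∈ τ_X ✓.
  U = {p27}: f^{-1}(U) = {O, P, Q} ∈ τ_X ✓.
  U = {p28}: f^{-1}(U) = ∅ ∈ τ_X ✓.
  U = {p27, p28}: f^{-1}(U) = {O, P, Q} ∈ τ_X ✓.
Every preimage lies in τ_X, so f IS continuous.


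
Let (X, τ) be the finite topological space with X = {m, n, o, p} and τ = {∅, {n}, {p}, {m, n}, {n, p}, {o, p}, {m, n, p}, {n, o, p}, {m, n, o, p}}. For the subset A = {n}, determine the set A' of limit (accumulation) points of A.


A' = {m}

For each x ∈ X, list the open sets U ∈ τ with x ∈ U, then check whether U ∩ (A ∖ {x}) ≠ ∅ for every such U.
  x = m: opens ∋ x are {m, n}, {m, n, p}, {m, n, o, p}; each meets A ∖ {m}, so x IS a limit point.
  x = n: open {n} ∋ x has {n} ∩ (A ∖ {n}) = ∅, so x is NOT a limit point.
  x = o: open {o, p} ∋ x has {o, p} ∩ (A ∖ {o}) = ∅, so x is NOT a limit point.
  x = p: open {p} ∋ x has {p} ∩ (A ∖ {p}) = ∅, so x is NOT a limit point.
Collecting: A' = {m}.


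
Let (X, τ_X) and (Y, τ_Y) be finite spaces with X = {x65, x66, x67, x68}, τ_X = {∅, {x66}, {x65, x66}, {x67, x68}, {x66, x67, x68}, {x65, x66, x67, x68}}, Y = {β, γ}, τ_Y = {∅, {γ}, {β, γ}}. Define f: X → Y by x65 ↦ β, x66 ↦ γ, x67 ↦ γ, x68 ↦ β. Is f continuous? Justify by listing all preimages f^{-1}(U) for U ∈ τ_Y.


f is NOT continuous.

Compute f^{-1}(U) for each U ∈ τ_Y:
  U = ∅: f^{-1}(U) = ∅ ∈ τ_X ✓.
  U = {γ}: f^{-1}(U) = {x66, x67} ∉ τ_X ✗.
  U = {β, γ}: f^{-1}(U) = {x65, x66, x67, x68} ∈ τ_X ✓.
Found U = {γ} with f^{-1}(U) = {x66, x67} not in τ_X. Therefore f is NOT continuous.


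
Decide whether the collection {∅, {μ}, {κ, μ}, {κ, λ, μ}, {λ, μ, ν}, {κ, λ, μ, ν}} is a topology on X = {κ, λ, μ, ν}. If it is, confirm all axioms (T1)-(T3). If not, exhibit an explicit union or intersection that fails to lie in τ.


τ is NOT a topology on X.

Axiom (T1): ∅ ∈ τ? Yes; X ∈ τ? Yes.
Axiom (T2/T3): check pairwise unions and intersections of members of τ.
Counterexample for (T3): {κ, λ, μ} ∩ {λ, μ, ν} = {λ, μ} ∉ τ. Therefore τ is NOT a topology.


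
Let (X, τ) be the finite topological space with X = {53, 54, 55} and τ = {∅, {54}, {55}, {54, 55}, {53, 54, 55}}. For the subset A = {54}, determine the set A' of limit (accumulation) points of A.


A' = {53}

For each x ∈ X, list the open sets U ∈ τ with x ∈ U, then check whether U ∩ (A ∖ {x}) ≠ ∅ for every such U.
  x = 53: opens ∋ x are {53, 54, 55}; each meets A ∖ {53}, so x IS a limit point.
  x = 54: open {54} ∋ x has {54} ∩ (A ∖ {54}) = ∅, so x is NOT a limit point.
  x = 55: open {55} ∋ x has {55} ∩ (A ∖ {55}) = ∅, so x is NOT a limit point.
Collecting: A' = {53}.


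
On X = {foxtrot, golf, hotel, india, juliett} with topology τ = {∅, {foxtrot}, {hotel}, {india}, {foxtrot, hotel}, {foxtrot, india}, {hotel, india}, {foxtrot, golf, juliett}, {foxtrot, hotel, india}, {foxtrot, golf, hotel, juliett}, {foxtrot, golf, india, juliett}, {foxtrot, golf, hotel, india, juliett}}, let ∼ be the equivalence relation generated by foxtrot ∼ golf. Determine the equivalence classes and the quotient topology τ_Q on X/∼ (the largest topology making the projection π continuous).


X/∼ = {[foxtrot=golf], [hotel], [india], [juliett]}; |τ_Q| = 8.

Equivalence classes: [foxtrot=golf], [hotel], [india], [juliett].
Quotient map π: X → X/∼ sends foxtrot ↦ [foxtrot=golf], golf ↦ [foxtrot=golf], hotel ↦ [hotel], india ↦ [india], juliett ↦ [juliett].
For each subset V ⊆ X/∼, compute π^{-1}(V) ⊆ X and check whether π^{-1}(V) ∈ τ. V is open in τ_Q iff π^{-1}(V) ∈ τ.
  V = {}: π^{-1}(V) = ∅ ∈ τ ✓.
  V = {[foxtrot=golf]}: π^{-1}(V) = {foxtrot, golf} ∉ τ ✗.
  V = {[hotel]}: π^{-1}(V) = {hotel} ∈ τ ✓.
  V = {[foxtrot=golf], [hotel]}: π^{-1}(V) = {foxtrot, golf, hotel} ∉ τ ✗.
  V = {[india]}: π^{-1}(V) = {india} ∈ τ ✓.
  V = {[foxtrot=golf], [india]}: π^{-1}(V) = {foxtrot, golf, india} ∉ τ ✗.
  V = {[hotel], [india]}: π^{-1}(V) = {hotel, india} ∈ τ ✓.
  V = {[foxtrot=golf], [hotel], [india]}: π^{-1}(V) = {foxtrot, golf, hotel, india} ∉ τ ✗.
  V = {[juliett]}: π^{-1}(V) = {juliett} ∉ τ ✗.
  V = {[foxtrot=golf], [juliett]}: π^{-1}(V) = {foxtrot, golf, juliett} ∈ τ ✓.
  V = {[hotel], [juliett]}: π^{-1}(V) = {hotel, juliett} ∉ τ ✗.
  V = {[foxtrot=golf], [hotel], [juliett]}: π^{-1}(V) = {foxtrot, golf, hotel, juliett} ∈ τ ✓.
  V = {[india], [juliett]}: π^{-1}(V) = {india, juliett} ∉ τ ✗.
  V = {[foxtrot=golf], [india], [juliett]}: π^{-1}(V) = {foxtrot, golf, india, juliett} ∈ τ ✓.
  V = {[hotel], [india], [juliett]}: π^{-1}(V) = {hotel, india, juliett} ∉ τ ✗.
  V = {[foxtrot=golf], [hotel], [india], [juliett]}: π^{-1}(V) = {foxtrot, golf, hotel, india, juliett} ∈ τ ✓.
Open sets in the quotient: τ_Q = {{}, {[hotel]}, {[india]}, {[hotel], [india]}, {[foxtrot=golf], [juliett]}, {[foxtrot=golf], [hotel], [juliett]}, {[foxtrot=golf], [india], [juliett]}, {[foxtrot=golf], [hotel], [india], [juliett]}} (8 elements).


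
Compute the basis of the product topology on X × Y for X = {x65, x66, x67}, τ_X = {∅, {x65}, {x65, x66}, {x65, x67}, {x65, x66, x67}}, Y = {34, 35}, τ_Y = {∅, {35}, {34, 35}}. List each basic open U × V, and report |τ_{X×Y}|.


Basis B = {∅ × ∅, {x65} × {35}, {x65} × {34, 35}, {x65, x66} × {35}, {x65, x67} × {35}, {x65, x66, x67} × {35}, {x65, x66} × {34, 35}, {x65, x67} × {34, 35}, {x65, x66, x67} × {34, 35}}; |τ_{X×Y}| = 14.

Enumerate products U × V with U ∈ τ_X, V ∈ τ_Y (deduplicated):
  ∅ × ∅ = {} (∅)
  {x65} × {35} = {(x65,35)}
  {x65} × {34, 35} = {(x65,34), (x65,35)}
  {x65, x66} × {35} = {(x65,35), (x66,35)}
  {x65, x67} × {35} = {(x65,35), (x67,35)}
  {x65, x66, x67} × {35} = {(x65,35), (x66,35), (x67,35)}
  {x65, x66} × {34, 35} = {(x65,34), (x65,35), (x66,34), (x66,35)}
  {x65, x67} × {34, 35} = {(x65,34), (x65,35), (x67,34), (x67,35)}
  {x65, x66, x67} × {34, 35} = {(x65,34), (x65,35), (x66,34), (x66,35), (x67,34), (x67,35)}
These 9 distinct sets form the basis B.
Close under arbitrary unions to get τ_{X×Y}; counting gives |τ_{X×Y}| = 14.


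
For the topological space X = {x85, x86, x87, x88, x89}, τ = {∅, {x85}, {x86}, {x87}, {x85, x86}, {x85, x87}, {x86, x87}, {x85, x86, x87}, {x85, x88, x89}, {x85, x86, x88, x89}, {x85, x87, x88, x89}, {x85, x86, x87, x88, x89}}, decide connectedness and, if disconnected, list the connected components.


(X, τ) is disconnected; components = [{x86}, {x87}, {x85, x88, x89}].

Find clopen sets (U ∈ τ with X ∖ U ∈ τ):
  U = ∅, X ∖ U = {x85, x86, x87, x88, x89} — both open, so U is clopen.
  U = {x86}, X ∖ U = {x85, x87, x88, x89} — both open, so U is clopen.
  U = {x87}, X ∖ U = {x85, x86, x88, x89} — both open, so U is clopen.
  U = {x86, x87}, X ∖ U = {x85, x88, x89} — both open, so U is clopen.
  U = {x85, x88, x89}, X ∖ U = {x86, x87} — both open, so U is clopen.
  U = {x85, x86, x88, x89}, X ∖ U = {x87} — both open, so U is clopen.
  U = {x85, x87, x88, x89}, X ∖ U = {x86} — both open, so U is clopen.
  U = {x85, x86, x87, x88, x89}, X ∖ U = ∅ — both open, so U is clopen.
Nontrivial clopen(s) exist: e.g. {x85, x88, x89}. So (X, τ) is disconnected.
Compute connected components by grouping points that agree on all clopens:
  component: {x86}
  component: {x87}
  component: {x85, x88, x89}


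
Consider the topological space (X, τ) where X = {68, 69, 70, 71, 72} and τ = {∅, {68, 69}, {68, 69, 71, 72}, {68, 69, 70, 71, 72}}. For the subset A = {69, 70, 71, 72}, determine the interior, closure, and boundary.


int(A) = ∅, cl(A) = {68, 69, 70, 71, 72}, ∂A = {68, 69, 70, 71, 72}.

Closed sets in (X, τ) are complements of opens:
  closed(X, τ) = {∅, {70}, {70, 71, 72}, {68, 69, 70, 71, 72}}.
int(A) = ⋃ {U ∈ τ : U ⊆ A}. Opens contained in A: ∅.
Taking the union of these: int(A) = ∅.
cl(A) = ⋂ {C closed : A ⊆ C}. Closed sets containing A: {68, 69, 70, 71, 72}.
Intersecting these: cl(A) = {68, 69, 70, 71, 72}.
∂A = cl(A) ∖ int(A) = {68, 69, 70, 71, 72} ∖ ∅ = {68, 69, 70, 71, 72}.


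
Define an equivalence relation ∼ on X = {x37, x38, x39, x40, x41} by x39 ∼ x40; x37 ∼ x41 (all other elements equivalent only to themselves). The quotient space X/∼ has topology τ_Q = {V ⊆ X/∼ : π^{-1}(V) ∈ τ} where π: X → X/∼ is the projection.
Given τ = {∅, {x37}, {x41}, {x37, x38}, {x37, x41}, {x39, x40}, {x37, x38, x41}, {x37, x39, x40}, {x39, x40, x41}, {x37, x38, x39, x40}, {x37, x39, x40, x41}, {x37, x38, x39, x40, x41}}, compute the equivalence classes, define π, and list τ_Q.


X/∼ = {[x37=x41], [x38], [x39=x40]}; |τ_Q| = 6.

Equivalence classes: [x37=x41], [x38], [x39=x40].
Quotient map π: X → X/∼ sends x37 ↦ [x37=x41], x38 ↦ [x38], x39 ↦ [x39=x40], x40 ↦ [x39=x40], x41 ↦ [x37=x41].
For each subset V ⊆ X/∼, compute π^{-1}(V) ⊆ X and check whether π^{-1}(V) ∈ τ. V is open in τ_Q iff π^{-1}(V) ∈ τ.
  V = {}: π^{-1}(V) = ∅ ∈ τ ✓.
  V = {[x37=x41]}: π^{-1}(V) = {x37, x41} ∈ τ ✓.
  V = {[x38]}: π^{-1}(V) = {x38} ∉ τ ✗.
  V = {[x37=x41], [x38]}: π^{-1}(V) = {x37, x38, x41} ∈ τ ✓.
  V = {[x39=x40]}: π^{-1}(V) = {x39, x40} ∈ τ ✓.
  V = {[x37=x41], [x39=x40]}: π^{-1}(V) = {x37, x39, x40, x41} ∈ τ ✓.
  V = {[x38], [x39=x40]}: π^{-1}(V) = {x38, x39, x40} ∉ τ ✗.
  V = {[x37=x41], [x38], [x39=x40]}: π^{-1}(V) = {x37, x38, x39, x40, x41} ∈ τ ✓.
Open sets in the quotient: τ_Q = {{}, {[x37=x41]}, {[x37=x41], [x38]}, {[x39=x40]}, {[x37=x41], [x39=x40]}, {[x37=x41], [x38], [x39=x40]}} (6 elements).


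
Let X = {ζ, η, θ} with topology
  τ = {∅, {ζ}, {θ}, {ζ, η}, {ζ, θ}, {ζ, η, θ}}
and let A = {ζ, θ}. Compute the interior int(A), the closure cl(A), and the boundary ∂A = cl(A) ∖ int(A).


int(A) = {ζ, θ}, cl(A) = {ζ, η, θ}, ∂A = {η}.

Closed sets in (X, τ) are complements of opens:
  closed(X, τ) = {∅, {η}, {θ}, {ζ, η}, {η, θ}, {ζ, η, θ}}.
int(A) = ⋃ {U ∈ τ : U ⊆ A}. Opens contained in A: ∅, {ζ}, {θ}, {ζ, θ}.
Taking the union of these: int(A) = {ζ, θ}.
cl(A) = ⋂ {C closed : A ⊆ C}. Closed sets containing A: {ζ, η, θ}.
Intersecting these: cl(A) = {ζ, η, θ}.
∂A = cl(A) ∖ int(A) = {ζ, η, θ} ∖ {ζ, θ} = {η}.


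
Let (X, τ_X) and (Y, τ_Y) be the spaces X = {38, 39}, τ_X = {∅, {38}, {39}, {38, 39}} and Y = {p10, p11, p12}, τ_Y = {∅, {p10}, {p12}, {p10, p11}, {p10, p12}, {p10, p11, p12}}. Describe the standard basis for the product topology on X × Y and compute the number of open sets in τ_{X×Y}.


Basis B = {∅ × ∅, {38} × {p10}, {38} × {p12}, {39} × {p10}, {39} × {p12}, {38} × {p10, p11}, {38} × {p10, p12}, {38, 39} × {p10}, {38, 39} × {p12}, {39} × {p10, p11}, {39} × {p10, p12}, {38} × {p10, p11, p12}, {39} × {p10, p11, p12}, {38, 39} × {p10, p11}, {38, 39} × {p10, p12}, {38, 39} × {p10, p11, p12}}; |τ_{X×Y}| = 36.

Enumerate products U × V with U ∈ τ_X, V ∈ τ_Y (deduplicated):
  ∅ × ∅ = {} (∅)
  {38} × {p10} = {(38,p10)}
  {38} × {p12} = {(38,p12)}
  {39} × {p10} = {(39,p10)}
  {39} × {p12} = {(39,p12)}
  {38} × {p10, p11} = {(38,p10), (38,p11)}
  {38} × {p10, p12} = {(38,p10), (38,p12)}
  {38, 39} × {p10} = {(38,p10), (39,p10)}
  {38, 39} × {p12} = {(38,p12), (39,p12)}
  {39} × {p10, p11} = {(39,p10), (39,p11)}
  {39} × {p10, p12} = {(39,p10), (39,p12)}
  {38} × {p10, p11, p12} = {(38,p10), (38,p11), (38,p12)}
  {39} × {p10, p11, p12} = {(39,p10), (39,p11), (39,p12)}
  {38, 39} × {p10, p11} = {(38,p10), (38,p11), (39,p10), (39,p11)}
  {38, 39} × {p10, p12} = {(38,p10), (38,p12), (39,p10), (39,p12)}
  {38, 39} × {p10, p11, p12} = {(38,p10), (38,p11), (38,p12), (39,p10), (39,p11), (39,p12)}
These 16 distinct sets form the basis B.
Close under arbitrary unions to get τ_{X×Y}; counting gives |τ_{X×Y}| = 36.


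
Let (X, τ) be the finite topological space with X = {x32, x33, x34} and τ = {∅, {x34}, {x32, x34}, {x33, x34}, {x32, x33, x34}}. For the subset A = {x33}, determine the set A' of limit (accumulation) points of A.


A' = ∅

For each x ∈ X, list the open sets U ∈ τ with x ∈ U, then check whether U ∩ (A ∖ {x}) ≠ ∅ for every such U.
  x = x32: open {x32, x34} ∋ x has {x32, x34} ∩ (A ∖ {x32}) = ∅, so x is NOT a limit point.
  x = x33: open {x33, x34} ∋ x has {x33, x34} ∩ (A ∖ {x33}) = ∅, so x is NOT a limit point.
  x = x34: open {x34} ∋ x has {x34} ∩ (A ∖ {x34}) = ∅, so x is NOT a limit point.
Collecting: A' = ∅.


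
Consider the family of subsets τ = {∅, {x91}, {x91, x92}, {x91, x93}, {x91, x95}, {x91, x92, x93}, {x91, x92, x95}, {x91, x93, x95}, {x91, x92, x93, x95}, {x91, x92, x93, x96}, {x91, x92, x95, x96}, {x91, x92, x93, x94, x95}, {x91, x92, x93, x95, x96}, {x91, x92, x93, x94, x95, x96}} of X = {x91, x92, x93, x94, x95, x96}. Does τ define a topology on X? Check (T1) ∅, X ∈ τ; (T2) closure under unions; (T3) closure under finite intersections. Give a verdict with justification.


τ is NOT a topology on X.

Axiom (T1): ∅ ∈ τ? Yes; X ∈ τ? Yes.
Axiom (T2/T3): check pairwise unions and intersections of members of τ.
Counterexample for (T3): {x91, x92, x93, x96} ∩ {x91, x92, x95, x96} = {x91, x92, x96} ∉ τ. Therefore τ is NOT a topology.


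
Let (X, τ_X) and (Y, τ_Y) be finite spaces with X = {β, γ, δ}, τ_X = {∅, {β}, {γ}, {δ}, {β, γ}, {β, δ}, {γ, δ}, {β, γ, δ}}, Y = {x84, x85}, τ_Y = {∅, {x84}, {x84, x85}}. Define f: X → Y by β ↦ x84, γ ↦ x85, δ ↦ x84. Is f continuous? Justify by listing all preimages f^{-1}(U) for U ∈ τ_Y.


f IS continuous.

Compute f^{-1}(U) for each U ∈ τ_Y:
  U = ∅: f^{-1}(U) = ∅ ∈ τ_X ✓.
  U = {x84}: f^{-1}(U) = {β, δ} ∈ τ_X ✓.
  U = {x84, x85}: f^{-1}(U) = {β, γ, δ} ∈ τ_X ✓.
Every preimage lies in τ_X, so f IS continuous.


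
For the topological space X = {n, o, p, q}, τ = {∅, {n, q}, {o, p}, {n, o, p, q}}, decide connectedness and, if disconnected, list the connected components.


(X, τ) is disconnected; components = [{n, q}, {o, p}].

Find clopen sets (U ∈ τ with X ∖ U ∈ τ):
  U = ∅, X ∖ U = {n, o, p, q} — both open, so U is clopen.
  U = {n, q}, X ∖ U = {o, p} — both open, so U is clopen.
  U = {o, p}, X ∖ U = {n, q} — both open, so U is clopen.
  U = {n, o, p, q}, X ∖ U = ∅ — both open, so U is clopen.
Nontrivial clopen(s) exist: e.g. {n, q}. So (X, τ) is disconnected.
Compute connected components by grouping points that agree on all clopens:
  component: {n, q}
  component: {o, p}


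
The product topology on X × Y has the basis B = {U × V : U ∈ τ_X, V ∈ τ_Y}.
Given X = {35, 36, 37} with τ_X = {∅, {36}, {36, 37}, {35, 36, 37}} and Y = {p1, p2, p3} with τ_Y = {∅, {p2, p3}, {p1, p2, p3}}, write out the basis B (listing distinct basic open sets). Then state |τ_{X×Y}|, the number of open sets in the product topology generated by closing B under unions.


Basis B = {∅ × ∅, {36} × {p2, p3}, {36} × {p1, p2, p3}, {36, 37} × {p2, p3}, {35, 36, 37} × {p2, p3}, {36, 37} × {p1, p2, p3}, {35, 36, 37} × {p1, p2, p3}}; |τ_{X×Y}| = 10.

Enumerate products U × V with U ∈ τ_X, V ∈ τ_Y (deduplicated):
  ∅ × ∅ = {} (∅)
  {36} × {p2, p3} = {(36,p2), (36,p3)}
  {36} × {p1, p2, p3} = {(36,p1), (36,p2), (36,p3)}
  {36, 37} × {p2, p3} = {(36,p2), (36,p3), (37,p2), (37,p3)}
  {35, 36, 37} × {p2, p3} = {(35,p2), (35,p3), (36,p2), (36,p3), (37,p2), (37,p3)}
  {36, 37} × {p1, p2, p3} = {(36,p1), (36,p2), (36,p3), (37,p1), (37,p2), (37,p3)}
  {35, 36, 37} × {p1, p2, p3} = {(35,p1), (35,p2), (35,p3), (36,p1), (36,p2), (36,p3), (37,p1), (37,p2), (37,p3)}
These 7 distinct sets form the basis B.
Close under arbitrary unions to get τ_{X×Y}; counting gives |τ_{X×Y}| = 10.


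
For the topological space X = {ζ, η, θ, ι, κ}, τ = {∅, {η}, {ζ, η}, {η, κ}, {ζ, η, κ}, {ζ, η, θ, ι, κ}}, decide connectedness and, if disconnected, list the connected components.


(X, τ) is connected.

Find clopen sets (U ∈ τ with X ∖ U ∈ τ):
  U = ∅, X ∖ U = {ζ, η, θ, ι, κ} — both open, so U is clopen.
  U = {ζ, η, θ, ι, κ}, X ∖ U = ∅ — both open, so U is clopen.
Only trivial clopens (∅ and X) exist, so (X, τ) is connected.
Compute connected components by grouping points that agree on all clopens:
  component: {ζ, η, θ, ι, κ}


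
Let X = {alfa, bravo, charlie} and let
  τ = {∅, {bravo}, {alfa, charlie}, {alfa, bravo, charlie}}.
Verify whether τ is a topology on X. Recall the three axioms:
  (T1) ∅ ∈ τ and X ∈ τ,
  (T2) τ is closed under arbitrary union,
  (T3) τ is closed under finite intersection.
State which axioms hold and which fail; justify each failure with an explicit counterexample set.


τ IS a topology on X.

Axiom (T1): ∅ ∈ τ? Yes; X ∈ τ? Yes.
Axiom (T2/T3): check pairwise unions and intersections of members of τ.
All pairwise intersections and unions checked — each lies in τ. Therefore τ satisfies (T1), (T2), (T3): it IS a topology on X.


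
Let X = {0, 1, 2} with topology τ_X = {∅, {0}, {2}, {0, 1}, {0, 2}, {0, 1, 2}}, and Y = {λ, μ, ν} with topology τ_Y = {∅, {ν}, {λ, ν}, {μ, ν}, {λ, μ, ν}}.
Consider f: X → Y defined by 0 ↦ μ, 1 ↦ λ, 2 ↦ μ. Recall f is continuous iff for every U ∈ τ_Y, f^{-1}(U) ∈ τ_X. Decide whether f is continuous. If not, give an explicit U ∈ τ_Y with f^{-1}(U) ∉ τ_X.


f is NOT continuous.

Compute f^{-1}(U) for each U ∈ τ_Y:
  U = ∅: f^{-1}(U) = ∅ ∈ τ_X ✓.
  U = {ν}: f^{-1}(U) = ∅ ∈ τ_X ✓.
  U = {λ, ν}: f^{-1}(U) = {1} ∉ τ_X ✗.
  U = {μ, ν}: f^{-1}(U) = {0, 2} ∈ τ_X ✓.
  U = {λ, μ, ν}: f^{-1}(U) = {0, 1, 2} ∈ τ_X ✓.
Found U = {λ, ν} with f^{-1}(U) = {1} not in τ_X. Therefore f is NOT continuous.


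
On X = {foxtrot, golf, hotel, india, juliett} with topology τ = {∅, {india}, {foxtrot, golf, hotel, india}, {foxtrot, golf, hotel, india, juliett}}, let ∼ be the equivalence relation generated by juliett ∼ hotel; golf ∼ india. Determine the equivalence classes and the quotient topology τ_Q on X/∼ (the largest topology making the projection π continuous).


X/∼ = {[foxtrot], [golf=india], [hotel=juliett]}; |τ_Q| = 2.

Equivalence classes: [foxtrot], [golf=india], [hotel=juliett].
Quotient map π: X → X/∼ sends foxtrot ↦ [foxtrot], golf ↦ [golf=india], hotel ↦ [hotel=juliett], india ↦ [golf=india], juliett ↦ [hotel=juliett].
For each subset V ⊆ X/∼, compute π^{-1}(V) ⊆ X and check whether π^{-1}(V) ∈ τ. V is open in τ_Q iff π^{-1}(V) ∈ τ.
  V = {}: π^{-1}(V) = ∅ ∈ τ ✓.
  V = {[foxtrot]}: π^{-1}(V) = {foxtrot} ∉ τ ✗.
  V = {[golf=india]}: π^{-1}(V) = {golf, india} ∉ τ ✗.
  V = {[foxtrot], [golf=india]}: π^{-1}(V) = {foxtrot, golf, india} ∉ τ ✗.
  V = {[hotel=juliett]}: π^{-1}(V) = {hotel, juliett} ∉ τ ✗.
  V = {[foxtrot], [hotel=juliett]}: π^{-1}(V) = {foxtrot, hotel, juliett} ∉ τ ✗.
  V = {[golf=india], [hotel=juliett]}: π^{-1}(V) = {golf, hotel, india, juliett} ∉ τ ✗.
  V = {[foxtrot], [golf=india], [hotel=juliett]}: π^{-1}(V) = {foxtrot, golf, hotel, india, juliett} ∈ τ ✓.
Open sets in the quotient: τ_Q = {{}, {[foxtrot], [golf=india], [hotel=juliett]}} (2 elements).


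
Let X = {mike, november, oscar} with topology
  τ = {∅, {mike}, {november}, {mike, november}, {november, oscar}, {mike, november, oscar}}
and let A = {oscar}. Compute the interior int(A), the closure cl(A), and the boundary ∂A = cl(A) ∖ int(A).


int(A) = ∅, cl(A) = {oscar}, ∂A = {oscar}.

Closed sets in (X, τ) are complements of opens:
  closed(X, τ) = {∅, {mike}, {oscar}, {mike, oscar}, {november, oscar}, {mike, november, oscar}}.
int(A) = ⋃ {U ∈ τ : U ⊆ A}. Opens contained in A: ∅.
Taking the union of these: int(A) = ∅.
cl(A) = ⋂ {C closed : A ⊆ C}. Closed sets containing A: {oscar}, {mike, oscar}, {november, oscar}, {mike, november, oscar}.
Intersecting these: cl(A) = {oscar}.
∂A = cl(A) ∖ int(A) = {oscar} ∖ ∅ = {oscar}.


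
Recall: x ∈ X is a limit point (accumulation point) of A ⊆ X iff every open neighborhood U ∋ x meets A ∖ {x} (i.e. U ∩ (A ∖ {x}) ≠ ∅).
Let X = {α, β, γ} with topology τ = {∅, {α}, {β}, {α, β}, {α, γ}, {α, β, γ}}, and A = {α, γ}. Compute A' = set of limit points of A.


A' = {γ}

For each x ∈ X, list the open sets U ∈ τ with x ∈ U, then check whether U ∩ (A ∖ {x}) ≠ ∅ for every such U.
  x = α: open {α} ∋ x has {α} ∩ (A ∖ {α}) = ∅, so x is NOT a limit point.
  x = β: open {β} ∋ x has {β} ∩ (A ∖ {β}) = ∅, so x is NOT a limit point.
  x = γ: opens ∋ x are {α, γ}, {α, β, γ}; each meets A ∖ {γ}, so x IS a limit point.
Collecting: A' = {γ}.


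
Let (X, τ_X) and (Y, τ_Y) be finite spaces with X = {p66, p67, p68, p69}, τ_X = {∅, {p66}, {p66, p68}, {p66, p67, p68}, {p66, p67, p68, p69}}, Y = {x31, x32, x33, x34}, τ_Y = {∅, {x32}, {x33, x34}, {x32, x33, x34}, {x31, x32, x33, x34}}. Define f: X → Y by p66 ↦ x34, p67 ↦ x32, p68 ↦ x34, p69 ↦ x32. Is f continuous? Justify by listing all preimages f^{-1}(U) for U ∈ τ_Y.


f is NOT continuous.

Compute f^{-1}(U) for each U ∈ τ_Y:
  U = ∅: f^{-1}(U) = ∅ ∈ τ_X ✓.
  U = {x32}: f^{-1}(U) = {p67, p69} ∉ τ_X ✗.
  U = {x33, x34}: f^{-1}(U) = {p66, p68} ∈ τ_X ✓.
  U = {x32, x33, x34}: f^{-1}(U) = {p66, p67, p68, p69} ∈ τ_X ✓.
  U = {x31, x32, x33, x34}: f^{-1}(U) = {p66, p67, p68, p69} ∈ τ_X ✓.
Found U = {x32} with f^{-1}(U) = {p67, p69} not in τ_X. Therefore f is NOT continuous.


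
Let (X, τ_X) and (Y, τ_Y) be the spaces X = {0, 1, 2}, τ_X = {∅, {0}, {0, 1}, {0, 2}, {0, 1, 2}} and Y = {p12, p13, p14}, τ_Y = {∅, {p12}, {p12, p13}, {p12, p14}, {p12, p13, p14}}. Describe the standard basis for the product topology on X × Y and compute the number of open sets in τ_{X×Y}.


Basis B = {∅ × ∅, {0} × {p12}, {0} × {p12, p13}, {0} × {p12, p14}, {0, 1} × {p12}, {0, 2} × {p12}, {0} × {p12, p13, p14}, {0, 1, 2} × {p12}, {0, 1} × {p12, p13}, {0, 2} × {p12, p13}, {0, 1} × {p12, p14}, {0, 2} × {p12, p14}, {0, 1} × {p12, p13, p14}, {0, 2} × {p12, p13, p14}, {0, 1, 2} × {p12, p13}, {0, 1, 2} × {p12, p14}, {0, 1, 2} × {p12, p13, p14}}; |τ_{X×Y}| = 48.

Enumerate products U × V with U ∈ τ_X, V ∈ τ_Y (deduplicated):
  ∅ × ∅ = {} (∅)
  {0} × {p12} = {(0,p12)}
  {0} × {p12, p13} = {(0,p12), (0,p13)}
  {0} × {p12, p14} = {(0,p12), (0,p14)}
  {0, 1} × {p12} = {(0,p12), (1,p12)}
  {0, 2} × {p12} = {(0,p12), (2,p12)}
  {0} × {p12, p13, p14} = {(0,p12), (0,p13), (0,p14)}
  {0, 1, 2} × {p12} = {(0,p12), (1,p12), (2,p12)}
  {0, 1} × {p12, p13} = {(0,p12), (0,p13), (1,p12), (1,p13)}
  {0, 2} × {p12, p13} = {(0,p12), (0,p13), (2,p12), (2,p13)}
  {0, 1} × {p12, p14} = {(0,p12), (0,p14), (1,p12), (1,p14)}
  {0, 2} × {p12, p14} = {(0,p12), (0,p14), (2,p12), (2,p14)}
  {0, 1} × {p12, p13, p14} = {(0,p12), (0,p13), (0,p14), (1,p12), (1,p13), (1,p14)}
  {0, 2} × {p12, p13, p14} = {(0,p12), (0,p13), (0,p14), (2,p12), (2,p13), (2,p14)}
  {0, 1, 2} × {p12, p13} = {(0,p12), (0,p13), (1,p12), (1,p13), (2,p12), (2,p13)}
  {0, 1, 2} × {p12, p14} = {(0,p12), (0,p14), (1,p12), (1,p14), (2,p12), (2,p14)}
  {0, 1, 2} × {p12, p13, p14} = {(0,p12), (0,p13), (0,p14), (1,p12), (1,p13), (1,p14), (2,p12), (2,p13), (2,p14)}
These 17 distinct sets form the basis B.
Close under arbitrary unions to get τ_{X×Y}; counting gives |τ_{X×Y}| = 48.


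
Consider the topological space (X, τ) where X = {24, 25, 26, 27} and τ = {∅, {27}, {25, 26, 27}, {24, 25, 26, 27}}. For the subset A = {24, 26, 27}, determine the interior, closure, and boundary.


int(A) = {27}, cl(A) = {24, 25, 26, 27}, ∂A = {24, 25, 26}.

Closed sets in (X, τ) are complements of opens:
  closed(X, τ) = {∅, {24}, {24, 25, 26}, {24, 25, 26, 27}}.
int(A) = ⋃ {U ∈ τ : U ⊆ A}. Opens contained in A: ∅, {27}.
Taking the union of these: int(A) = {27}.
cl(A) = ⋂ {C closed : A ⊆ C}. Closed sets containing A: {24, 25, 26, 27}.
Intersecting these: cl(A) = {24, 25, 26, 27}.
∂A = cl(A) ∖ int(A) = {24, 25, 26, 27} ∖ {27} = {24, 25, 26}.


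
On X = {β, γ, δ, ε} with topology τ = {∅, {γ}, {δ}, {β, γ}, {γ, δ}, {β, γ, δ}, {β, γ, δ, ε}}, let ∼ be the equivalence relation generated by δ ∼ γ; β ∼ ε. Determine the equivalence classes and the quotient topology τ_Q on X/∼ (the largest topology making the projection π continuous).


X/∼ = {[β=ε], [γ=δ]}; |τ_Q| = 3.

Equivalence classes: [β=ε], [γ=δ].
Quotient map π: X → X/∼ sends β ↦ [β=ε], γ ↦ [γ=δ], δ ↦ [γ=δ], ε ↦ [β=ε].
For each subset V ⊆ X/∼, compute π^{-1}(V) ⊆ X and check whether π^{-1}(V) ∈ τ. V is open in τ_Q iff π^{-1}(V) ∈ τ.
  V = {}: π^{-1}(V) = ∅ ∈ τ ✓.
  V = {[β=ε]}: π^{-1}(V) = {β, ε} ∉ τ ✗.
  V = {[γ=δ]}: π^{-1}(V) = {γ, δ} ∈ τ ✓.
  V = {[β=ε], [γ=δ]}: π^{-1}(V) = {β, γ, δ, ε} ∈ τ ✓.
Open sets in the quotient: τ_Q = {{}, {[γ=δ]}, {[β=ε], [γ=δ]}} (3 elements).


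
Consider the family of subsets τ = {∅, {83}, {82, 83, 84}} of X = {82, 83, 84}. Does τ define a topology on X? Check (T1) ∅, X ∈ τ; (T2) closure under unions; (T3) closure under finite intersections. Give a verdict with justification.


τ IS a topology on X.

Axiom (T1): ∅ ∈ τ? Yes; X ∈ τ? Yes.
Axiom (T2/T3): check pairwise unions and intersections of members of τ.
All pairwise intersections and unions checked — each lies in τ. Therefore τ satisfies (T1), (T2), (T3): it IS a topology on X.


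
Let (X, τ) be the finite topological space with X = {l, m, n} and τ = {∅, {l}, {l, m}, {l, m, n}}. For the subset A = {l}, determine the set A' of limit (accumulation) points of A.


A' = {m, n}

For each x ∈ X, list the open sets U ∈ τ with x ∈ U, then check whether U ∩ (A ∖ {x}) ≠ ∅ for every such U.
  x = l: open {l} ∋ x has {l} ∩ (A ∖ {l}) = ∅, so x is NOT a limit point.
  x = m: opens ∋ x are {l, m}, {l, m, n}; each meets A ∖ {m}, so x IS a limit point.
  x = n: opens ∋ x are {l, m, n}; each meets A ∖ {n}, so x IS a limit point.
Collecting: A' = {m, n}.


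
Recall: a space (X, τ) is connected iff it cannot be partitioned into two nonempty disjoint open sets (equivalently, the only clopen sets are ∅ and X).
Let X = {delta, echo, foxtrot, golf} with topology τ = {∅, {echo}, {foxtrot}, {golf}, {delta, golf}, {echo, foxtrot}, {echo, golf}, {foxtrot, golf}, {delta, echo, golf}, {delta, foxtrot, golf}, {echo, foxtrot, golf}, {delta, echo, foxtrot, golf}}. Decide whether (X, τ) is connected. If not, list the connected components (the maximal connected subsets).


(X, τ) is disconnected; components = [{echo}, {foxtrot}, {delta, golf}].

Find clopen sets (U ∈ τ with X ∖ U ∈ τ):
  U = ∅, X ∖ U = {delta, echo, foxtrot, golf} — both open, so U is clopen.
  U = {echo}, X ∖ U = {delta, foxtrot, golf} — both open, so U is clopen.
  U = {foxtrot}, X ∖ U = {delta, echo, golf} — both open, so U is clopen.
  U = {delta, golf}, X ∖ U = {echo, foxtrot} — both open, so U is clopen.
  U = {echo, foxtrot}, X ∖ U = {delta, golf} — both open, so U is clopen.
  U = {delta, echo, golf}, X ∖ U = {foxtrot} — both open, so U is clopen.
  U = {delta, foxtrot, golf}, X ∖ U = {echo} — both open, so U is clopen.
  U = {delta, echo, foxtrot, golf}, X ∖ U = ∅ — both open, so U is clopen.
Nontrivial clopen(s) exist: e.g. {delta, golf}. So (X, τ) is disconnected.
Compute connected components by grouping points that agree on all clopens:
  component: {echo}
  component: {foxtrot}
  component: {delta, golf}


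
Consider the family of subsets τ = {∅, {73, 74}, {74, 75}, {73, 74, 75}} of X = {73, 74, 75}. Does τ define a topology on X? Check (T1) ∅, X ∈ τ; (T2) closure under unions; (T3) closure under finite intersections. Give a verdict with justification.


τ is NOT a topology on X.

Axiom (T1): ∅ ∈ τ? Yes; X ∈ τ? Yes.
Axiom (T2/T3): check pairwise unions and intersections of members of τ.
Counterexample for (T3): {73, 74} ∩ {74, 75} = {74} ∉ τ. Therefore τ is NOT a topology.


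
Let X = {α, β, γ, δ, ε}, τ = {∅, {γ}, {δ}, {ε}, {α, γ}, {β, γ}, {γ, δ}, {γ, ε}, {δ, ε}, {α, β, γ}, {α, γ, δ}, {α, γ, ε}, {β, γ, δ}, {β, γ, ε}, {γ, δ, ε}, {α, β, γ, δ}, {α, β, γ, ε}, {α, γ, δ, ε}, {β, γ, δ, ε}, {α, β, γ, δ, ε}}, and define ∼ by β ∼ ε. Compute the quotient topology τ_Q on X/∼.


X/∼ = {[α], [β=ε], [γ], [δ]}; |τ_Q| = 10.

Equivalence classes: [α], [β=ε], [γ], [δ].
Quotient map π: X → X/∼ sends α ↦ [α], β ↦ [β=ε], γ ↦ [γ], δ ↦ [δ], ε ↦ [β=ε].
For each subset V ⊆ X/∼, compute π^{-1}(V) ⊆ X and check whether π^{-1}(V) ∈ τ. V is open in τ_Q iff π^{-1}(V) ∈ τ.
  V = {}: π^{-1}(V) = ∅ ∈ τ ✓.
  V = {[α]}: π^{-1}(V) = {α} ∉ τ ✗.
  V = {[β=ε]}: π^{-1}(V) = {β, ε} ∉ τ ✗.
  V = {[α], [β=ε]}: π^{-1}(V) = {α, β, ε} ∉ τ ✗.
  V = {[γ]}: π^{-1}(V) = {γ} ∈ τ ✓.
  V = {[α], [γ]}: π^{-1}(V) = {α, γ} ∈ τ ✓.
  V = {[β=ε], [γ]}: π^{-1}(V) = {β, γ, ε} ∈ τ ✓.
  V = {[α], [β=ε], [γ]}: π^{-1}(V) = {α, β, γ, ε} ∈ τ ✓.
  V = {[δ]}: π^{-1}(V) = {δ} ∈ τ ✓.
  V = {[α], [δ]}: π^{-1}(V) = {α, δ} ∉ τ ✗.
  V = {[β=ε], [δ]}: π^{-1}(V) = {β, δ, ε} ∉ τ ✗.
  V = {[α], [β=ε], [δ]}: π^{-1}(V) = {α, β, δ, ε} ∉ τ ✗.
  V = {[γ], [δ]}: π^{-1}(V) = {γ, δ} ∈ τ ✓.
  V = {[α], [γ], [δ]}: π^{-1}(V) = {α, γ, δ} ∈ τ ✓.
  V = {[β=ε], [γ], [δ]}: π^{-1}(V) = {β, γ, δ, ε} ∈ τ ✓.
  V = {[α], [β=ε], [γ], [δ]}: π^{-1}(V) = {α, β, γ, δ, ε} ∈ τ ✓.
Open sets in the quotient: τ_Q = {{}, {[γ]}, {[α], [γ]}, {[β=ε], [γ]}, {[α], [β=ε], [γ]}, {[δ]}, {[γ], [δ]}, {[α], [γ], [δ]}, {[β=ε], [γ], [δ]}, {[α], [β=ε], [γ], [δ]}} (10 elements).


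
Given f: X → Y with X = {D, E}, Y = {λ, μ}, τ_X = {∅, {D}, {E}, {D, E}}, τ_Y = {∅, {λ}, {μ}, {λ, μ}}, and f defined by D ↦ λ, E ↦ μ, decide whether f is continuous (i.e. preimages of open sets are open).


f IS continuous.

Compute f^{-1}(U) for each U ∈ τ_Y:
  U = ∅: f^{-1}(U) = ∅ ∈ τ_X ✓.
  U = {λ}: f^{-1}(U) = {D} ∈ τ_X ✓.
  U = {μ}: f^{-1}(U) = {E} ∈ τ_X ✓.
  U = {λ, μ}: f^{-1}(U) = {D, E} ∈ τ_X ✓.
Every preimage lies in τ_X, so f IS continuous.


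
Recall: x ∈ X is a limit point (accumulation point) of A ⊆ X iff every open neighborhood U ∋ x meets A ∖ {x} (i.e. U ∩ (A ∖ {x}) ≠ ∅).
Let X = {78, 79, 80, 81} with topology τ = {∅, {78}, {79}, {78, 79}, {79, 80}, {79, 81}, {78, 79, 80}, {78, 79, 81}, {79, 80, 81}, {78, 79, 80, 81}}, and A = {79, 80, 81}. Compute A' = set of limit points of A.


A' = {80, 81}

For each x ∈ X, list the open sets U ∈ τ with x ∈ U, then check whether U ∩ (A ∖ {x}) ≠ ∅ for every such U.
  x = 78: open {78} ∋ x has {78} ∩ (A ∖ {78}) = ∅, so x is NOT a limit point.
  x = 79: open {79} ∋ x has {79} ∩ (A ∖ {79}) = ∅, so x is NOT a limit point.
  x = 80: opens ∋ x are {79, 80}, {78, 79, 80}, {79, 80, 81}, {78, 79, 80, 81}; each meets A ∖ {80}, so x IS a limit point.
  x = 81: opens ∋ x are {79, 81}, {78, 79, 81}, {79, 80, 81}, {78, 79, 80, 81}; each meets A ∖ {81}, so x IS a limit point.
Collecting: A' = {80, 81}.


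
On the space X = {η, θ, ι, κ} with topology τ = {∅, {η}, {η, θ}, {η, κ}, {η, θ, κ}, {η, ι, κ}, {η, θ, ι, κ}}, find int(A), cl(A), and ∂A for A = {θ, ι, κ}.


int(A) = ∅, cl(A) = {θ, ι, κ}, ∂A = {θ, ι, κ}.

Closed sets in (X, τ) are complements of opens:
  closed(X, τ) = {∅, {θ}, {ι}, {θ, ι}, {ι, κ}, {θ, ι, κ}, {η, θ, ι, κ}}.
int(A) = ⋃ {U ∈ τ : U ⊆ A}. Opens contained in A: ∅.
Taking the union of these: int(A) = ∅.
cl(A) = ⋂ {C closed : A ⊆ C}. Closed sets containing A: {θ, ι, κ}, {η, θ, ι, κ}.
Intersecting these: cl(A) = {θ, ι, κ}.
∂A = cl(A) ∖ int(A) = {θ, ι, κ} ∖ ∅ = {θ, ι, κ}.


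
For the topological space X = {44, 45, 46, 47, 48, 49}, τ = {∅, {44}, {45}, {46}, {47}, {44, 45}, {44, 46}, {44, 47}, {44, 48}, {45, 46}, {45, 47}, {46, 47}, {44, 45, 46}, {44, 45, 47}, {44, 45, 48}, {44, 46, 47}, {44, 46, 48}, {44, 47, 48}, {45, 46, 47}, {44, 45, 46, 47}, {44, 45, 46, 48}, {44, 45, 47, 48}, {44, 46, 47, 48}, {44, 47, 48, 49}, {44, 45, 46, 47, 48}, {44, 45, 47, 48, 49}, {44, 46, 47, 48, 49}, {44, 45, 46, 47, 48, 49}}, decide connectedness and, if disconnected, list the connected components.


(X, τ) is disconnected; components = [{45}, {46}, {44, 47, 48, 49}].

Find clopen sets (U ∈ τ with X ∖ U ∈ τ):
  U = ∅, X ∖ U = {44, 45, 46, 47, 48, 49} — both open, so U is clopen.
  U = {45}, X ∖ U = {44, 46, 47, 48, 49} — both open, so U is clopen.
  U = {46}, X ∖ U = {44, 45, 47, 48, 49} — both open, so U is clopen.
  U = {45, 46}, X ∖ U = {44, 47, 48, 49} — both open, so U is clopen.
  U = {44, 47, 48, 49}, X ∖ U = {45, 46} — both open, so U is clopen.
  U = {44, 45, 47, 48, 49}, X ∖ U = {46} — both open, so U is clopen.
  U = {44, 46, 47, 48, 49}, X ∖ U = {45} — both open, so U is clopen.
  U = {44, 45, 46, 47, 48, 49}, X ∖ U = ∅ — both open, so U is clopen.
Nontrivial clopen(s) exist: e.g. {44, 46, 47, 48, 49}. So (X, τ) is disconnected.
Compute connected components by grouping points that agree on all clopens:
  component: {45}
  component: {46}
  component: {44, 47, 48, 49}


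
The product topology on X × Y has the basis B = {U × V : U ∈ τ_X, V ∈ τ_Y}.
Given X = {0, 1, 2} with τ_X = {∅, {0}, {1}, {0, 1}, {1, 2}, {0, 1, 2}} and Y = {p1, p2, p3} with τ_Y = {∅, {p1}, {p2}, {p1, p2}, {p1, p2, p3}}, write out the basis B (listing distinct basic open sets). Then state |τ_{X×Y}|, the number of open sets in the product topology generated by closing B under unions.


Basis B = {∅ × ∅, {0} × {p1}, {0} × {p2}, {1} × {p1}, {1} × {p2}, {0} × {p1, p2}, {0, 1} × {p1}, {0, 1} × {p2}, {1} × {p1, p2}, {1, 2} × {p1}, {1, 2} × {p2}, {0} × {p1, p2, p3}, {0, 1, 2} × {p1}, {0, 1, 2} × {p2}, {1} × {p1, p2, p3}, {0, 1} × {p1, p2}, {1, 2} × {p1, p2}, {0, 1} × {p1, p2, p3}, {0, 1, 2} × {p1, p2}, {1, 2} × {p1, p2, p3}, {0, 1, 2} × {p1, p2, p3}}; |τ_{X×Y}| = 70.

Enumerate products U × V with U ∈ τ_X, V ∈ τ_Y (deduplicated):
  ∅ × ∅ = {} (∅)
  {0} × {p1} = {(0,p1)}
  {0} × {p2} = {(0,p2)}
  {1} × {p1} = {(1,p1)}
  {1} × {p2} = {(1,p2)}
  {0} × {p1, p2} = {(0,p1), (0,p2)}
  {0, 1} × {p1} = {(0,p1), (1,p1)}
  {0, 1} × {p2} = {(0,p2), (1,p2)}
  {1} × {p1, p2} = {(1,p1), (1,p2)}
  {1, 2} × {p1} = {(1,p1), (2,p1)}
  {1, 2} × {p2} = {(1,p2), (2,p2)}
  {0} × {p1, p2, p3} = {(0,p1), (0,p2), (0,p3)}
  {0, 1, 2} × {p1} = {(0,p1), (1,p1), (2,p1)}
  {0, 1, 2} × {p2} = {(0,p2), (1,p2), (2,p2)}
  {1} × {p1, p2, p3} = {(1,p1), (1,p2), (1,p3)}
  {0, 1} × {p1, p2} = {(0,p1), (0,p2), (1,p1), (1,p2)}
  {1, 2} × {p1, p2} = {(1,p1), (1,p2), (2,p1), (2,p2)}
  {0, 1} × {p1, p2, p3} = {(0,p1), (0,p2), (0,p3), (1,p1), (1,p2), (1,p3)}
  {0, 1, 2} × {p1, p2} = {(0,p1), (0,p2), (1,p1), (1,p2), (2,p1), (2,p2)}
  {1, 2} × {p1, p2, p3} = {(1,p1), (1,p2), (1,p3), (2,p1), (2,p2), (2,p3)}
  {0, 1, 2} × {p1, p2, p3} = {(0,p1), (0,p2), (0,p3), (1,p1), (1,p2), (1,p3), (2,p1), (2,p2), (2,p3)}
These 21 distinct sets form the basis B.
Close under arbitrary unions to get τ_{X×Y}; counting gives |τ_{X×Y}| = 70.
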